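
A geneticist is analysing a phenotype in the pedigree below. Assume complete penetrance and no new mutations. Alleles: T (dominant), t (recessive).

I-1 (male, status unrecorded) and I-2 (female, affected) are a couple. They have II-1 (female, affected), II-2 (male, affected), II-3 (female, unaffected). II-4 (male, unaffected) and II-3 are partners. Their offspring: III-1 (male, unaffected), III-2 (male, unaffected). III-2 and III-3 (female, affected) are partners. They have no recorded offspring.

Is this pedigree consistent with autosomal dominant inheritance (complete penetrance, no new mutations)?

A consistent assignment under autosomal dominant exists: I-1 Tt, I-2 Tt, II-1 TT, II-2 TT, II-3 tt, II-4 tt, III-1 tt, III-2 tt, III-3 TT.
In this assignment every recorded phenotype matches its genotype and every non-founder's genotype is obtainable from its parents' genotypes, so the pedigree is consistent.

Yes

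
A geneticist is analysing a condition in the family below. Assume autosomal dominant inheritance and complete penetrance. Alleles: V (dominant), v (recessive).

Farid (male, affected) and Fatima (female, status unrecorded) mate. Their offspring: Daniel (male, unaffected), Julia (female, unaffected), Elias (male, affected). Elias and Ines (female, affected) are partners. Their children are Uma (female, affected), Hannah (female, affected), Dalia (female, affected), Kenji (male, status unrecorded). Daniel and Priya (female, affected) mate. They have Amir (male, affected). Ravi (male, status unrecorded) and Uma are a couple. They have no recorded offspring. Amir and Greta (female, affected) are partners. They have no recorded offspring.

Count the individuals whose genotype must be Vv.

2

Obligate heterozygotes: Farid is affected so carries V and passed v to Daniel (vv), so Farid is Vv; Amir is affected so carries V and received v from Daniel (vv), so Amir is Vv.
Every other individual is either homozygous by phenotype or has at least one consistent homozygous assignment, so the count is 2.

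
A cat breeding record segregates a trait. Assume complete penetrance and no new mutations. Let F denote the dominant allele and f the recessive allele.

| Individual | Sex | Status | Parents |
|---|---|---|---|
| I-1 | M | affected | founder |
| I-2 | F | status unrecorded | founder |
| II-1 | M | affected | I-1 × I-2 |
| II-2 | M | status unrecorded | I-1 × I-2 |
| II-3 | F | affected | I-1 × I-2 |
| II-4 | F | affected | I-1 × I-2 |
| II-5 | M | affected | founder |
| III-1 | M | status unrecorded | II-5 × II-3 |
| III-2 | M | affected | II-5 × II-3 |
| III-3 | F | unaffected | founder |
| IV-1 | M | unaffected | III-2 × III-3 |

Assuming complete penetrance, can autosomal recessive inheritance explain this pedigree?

Yes

A consistent assignment under autosomal recessive exists: I-1 ff, I-2 Ff, II-1 ff, II-2 Ff, II-3 ff, II-4 ff, II-5 ff, III-1 ff, III-2 ff, III-3 FF, IV-1 Ff.
In this assignment every recorded phenotype matches its genotype and every non-founder's genotype is obtainable from its parents' genotypes, so the pedigree is consistent.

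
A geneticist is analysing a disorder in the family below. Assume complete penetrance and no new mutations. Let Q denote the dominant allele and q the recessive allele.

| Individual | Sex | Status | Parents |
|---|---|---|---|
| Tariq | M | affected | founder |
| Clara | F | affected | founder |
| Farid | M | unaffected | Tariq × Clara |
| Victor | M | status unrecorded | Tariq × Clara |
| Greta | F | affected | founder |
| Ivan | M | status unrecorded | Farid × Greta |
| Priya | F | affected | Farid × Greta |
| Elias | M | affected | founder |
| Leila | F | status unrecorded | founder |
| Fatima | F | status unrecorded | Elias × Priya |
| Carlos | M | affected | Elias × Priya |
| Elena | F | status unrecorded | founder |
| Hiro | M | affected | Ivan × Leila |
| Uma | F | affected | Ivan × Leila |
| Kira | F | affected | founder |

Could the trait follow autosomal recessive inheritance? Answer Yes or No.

No

Under autosomal recessive, Farid (unaffected, male) cannot arise from Tariq (affected) × Clara (affected).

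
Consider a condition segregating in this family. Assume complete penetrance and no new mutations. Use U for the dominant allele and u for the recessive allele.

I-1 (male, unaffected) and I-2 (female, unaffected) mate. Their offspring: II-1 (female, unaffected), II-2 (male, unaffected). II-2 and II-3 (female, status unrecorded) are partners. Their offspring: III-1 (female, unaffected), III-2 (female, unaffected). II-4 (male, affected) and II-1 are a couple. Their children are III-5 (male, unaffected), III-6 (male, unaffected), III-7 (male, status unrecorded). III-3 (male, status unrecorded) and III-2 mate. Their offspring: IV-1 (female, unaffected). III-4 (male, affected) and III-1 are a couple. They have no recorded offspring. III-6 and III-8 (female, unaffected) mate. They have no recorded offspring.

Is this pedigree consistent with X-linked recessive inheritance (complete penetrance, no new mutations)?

A consistent assignment under X-linked recessive exists: I-1 X^U Y, I-2 X^U X^U, II-1 X^U X^U, II-2 X^U Y, II-3 X^U X^U, II-4 X^u Y, III-1 X^U X^U, III-2 X^U X^U, III-3 X^U Y, III-4 X^u Y, III-5 X^U Y, III-6 X^U Y, III-7 X^U Y, III-8 X^U X^U, IV-1 X^U X^U.
In this assignment every recorded phenotype matches its genotype and every non-founder's genotype is obtainable from its parents' genotypes, so the pedigree is consistent.

Yes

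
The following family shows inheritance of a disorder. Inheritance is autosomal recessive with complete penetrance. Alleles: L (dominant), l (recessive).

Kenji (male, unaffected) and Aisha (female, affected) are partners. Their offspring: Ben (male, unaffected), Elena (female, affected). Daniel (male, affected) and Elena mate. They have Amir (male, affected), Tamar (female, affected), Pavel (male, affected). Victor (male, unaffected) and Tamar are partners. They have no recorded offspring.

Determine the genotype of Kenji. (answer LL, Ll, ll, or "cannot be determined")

From phenotype alone, Kenji is LL or Ll.
Kenji is unaffected so carries L and passed l to Elena (ll), so Kenji is Ll.

Ll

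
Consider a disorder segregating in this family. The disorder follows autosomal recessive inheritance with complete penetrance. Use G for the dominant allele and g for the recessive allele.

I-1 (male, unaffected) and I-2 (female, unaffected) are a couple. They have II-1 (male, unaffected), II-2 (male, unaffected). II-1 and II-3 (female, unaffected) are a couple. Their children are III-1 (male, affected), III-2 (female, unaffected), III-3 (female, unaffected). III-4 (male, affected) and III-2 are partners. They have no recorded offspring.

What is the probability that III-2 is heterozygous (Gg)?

II-1 is unaffected so carries G and passed g to III-1 (gg), so II-1 is Gg.
II-3 is unaffected so carries G and passed g to III-1 (gg), so II-3 is Gg.
Their cross gives offspring ratios 1/4 GG : 1/2 Gg : 1/4 gg. Conditioning on III-2 being unaffected, P(Gg) = 1/2 / 3/4 = 2/3.

2/3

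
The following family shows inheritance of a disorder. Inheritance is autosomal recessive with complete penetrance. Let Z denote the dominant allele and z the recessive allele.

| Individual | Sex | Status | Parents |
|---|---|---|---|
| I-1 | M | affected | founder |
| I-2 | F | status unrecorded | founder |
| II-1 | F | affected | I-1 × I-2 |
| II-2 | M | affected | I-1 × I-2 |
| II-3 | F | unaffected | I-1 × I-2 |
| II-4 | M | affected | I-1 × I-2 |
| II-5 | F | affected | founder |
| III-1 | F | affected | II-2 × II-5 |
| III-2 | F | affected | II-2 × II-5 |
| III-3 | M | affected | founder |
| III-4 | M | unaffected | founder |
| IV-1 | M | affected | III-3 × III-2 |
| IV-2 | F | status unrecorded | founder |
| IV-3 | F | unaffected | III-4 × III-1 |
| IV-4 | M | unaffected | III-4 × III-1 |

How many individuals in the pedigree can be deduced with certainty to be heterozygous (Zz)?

4

Obligate heterozygotes: I-2 passed Z to II-3 (Zz, whose z came from I-1) and passed z to II-1 (zz), so I-2 is Zz; II-3 is unaffected so carries Z and received z from I-1 (zz), so II-3 is Zz; IV-3 is unaffected so carries Z and received z from III-1 (zz), so IV-3 is Zz; IV-4 is unaffected so carries Z and received z from III-1 (zz), so IV-4 is Zz.
Every other individual is either homozygous by phenotype or has at least one consistent homozygous assignment, so the count is 4.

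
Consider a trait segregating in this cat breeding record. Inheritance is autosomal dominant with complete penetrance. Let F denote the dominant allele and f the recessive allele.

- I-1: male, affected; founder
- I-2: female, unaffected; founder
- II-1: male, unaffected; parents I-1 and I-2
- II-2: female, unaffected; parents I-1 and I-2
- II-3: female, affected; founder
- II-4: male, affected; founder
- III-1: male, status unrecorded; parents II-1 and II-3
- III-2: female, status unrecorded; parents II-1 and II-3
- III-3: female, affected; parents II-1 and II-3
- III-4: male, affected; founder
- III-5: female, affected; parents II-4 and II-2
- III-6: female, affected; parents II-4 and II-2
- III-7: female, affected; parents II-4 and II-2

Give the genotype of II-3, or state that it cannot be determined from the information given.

cannot be determined

II-3's phenotype allows FF or Ff, and no parent or child forces a single allele at both positions; consistent genotype assignments exist with II-3 as FF or Ff.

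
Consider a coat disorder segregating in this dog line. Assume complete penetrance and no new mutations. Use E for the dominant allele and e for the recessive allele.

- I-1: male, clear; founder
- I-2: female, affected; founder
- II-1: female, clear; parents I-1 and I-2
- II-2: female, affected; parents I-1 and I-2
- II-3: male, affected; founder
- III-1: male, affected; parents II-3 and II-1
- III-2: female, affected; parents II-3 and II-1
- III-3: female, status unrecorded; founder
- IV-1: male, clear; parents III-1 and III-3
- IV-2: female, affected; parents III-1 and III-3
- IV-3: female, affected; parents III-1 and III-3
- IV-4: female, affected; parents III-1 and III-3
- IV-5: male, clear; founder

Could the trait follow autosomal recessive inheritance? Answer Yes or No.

A consistent assignment under autosomal recessive exists: I-1 Ee, I-2 ee, II-1 Ee, II-2 ee, II-3 ee, III-1 ee, III-2 ee, III-3 Ee, IV-1 Ee, IV-2 ee, IV-3 ee, IV-4 ee, IV-5 EE.
In this assignment every recorded phenotype matches its genotype and every non-founder's genotype is obtainable from its parents' genotypes, so the pedigree is consistent.

Yes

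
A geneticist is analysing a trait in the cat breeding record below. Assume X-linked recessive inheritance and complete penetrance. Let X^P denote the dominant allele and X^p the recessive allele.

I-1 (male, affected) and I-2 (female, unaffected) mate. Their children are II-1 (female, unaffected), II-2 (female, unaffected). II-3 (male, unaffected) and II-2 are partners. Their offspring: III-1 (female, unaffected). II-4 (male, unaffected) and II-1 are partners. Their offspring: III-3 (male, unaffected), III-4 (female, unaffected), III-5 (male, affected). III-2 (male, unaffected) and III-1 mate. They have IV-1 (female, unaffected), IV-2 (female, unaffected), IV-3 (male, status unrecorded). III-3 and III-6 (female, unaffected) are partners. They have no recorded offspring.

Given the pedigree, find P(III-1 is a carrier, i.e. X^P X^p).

II-3 is unaffected, so II-3 is X^P Y.
II-2 is unaffected so carries P and received p from I-1 (X^p Y), so II-2 is X^P X^p.
Their cross gives offspring ratios 1/2 X^P X^P : 1/2 X^P X^p. Conditioning on III-1 being unaffected, P(X^P X^p) = 1/2 / 1 = 1/2 before taking III-1's own offspring into account.
III-2 is unaffected, so III-2 is X^P Y.
III-1's offspring (IV-1, IV-2, IV-3) would show their recorded status with the same probability whether III-1 is X^P X^p or X^P X^P, so they carry no information and P(X^P X^p) = 1/2.

1/2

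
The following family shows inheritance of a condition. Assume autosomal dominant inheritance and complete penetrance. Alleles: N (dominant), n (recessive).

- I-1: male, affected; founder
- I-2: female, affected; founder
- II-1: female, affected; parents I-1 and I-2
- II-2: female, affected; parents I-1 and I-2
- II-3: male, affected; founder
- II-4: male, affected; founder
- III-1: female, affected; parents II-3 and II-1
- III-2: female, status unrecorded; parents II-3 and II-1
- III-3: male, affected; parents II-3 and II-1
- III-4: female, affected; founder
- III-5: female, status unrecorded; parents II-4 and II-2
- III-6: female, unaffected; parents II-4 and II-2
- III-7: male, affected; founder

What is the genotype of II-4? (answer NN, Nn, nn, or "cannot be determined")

From phenotype alone, II-4 is NN or Nn.
II-4 is affected so carries N and passed n to III-6 (nn), so II-4 is Nn.

Nn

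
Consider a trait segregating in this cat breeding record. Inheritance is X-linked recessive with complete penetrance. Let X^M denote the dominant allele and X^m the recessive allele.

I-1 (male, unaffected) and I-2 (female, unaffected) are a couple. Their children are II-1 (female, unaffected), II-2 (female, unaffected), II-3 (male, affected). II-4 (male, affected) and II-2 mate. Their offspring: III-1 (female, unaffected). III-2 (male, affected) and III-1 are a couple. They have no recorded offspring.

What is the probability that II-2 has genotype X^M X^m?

I-1 is unaffected, so I-1 is X^M Y.
I-2 is unaffected so carries M and passed m to II-3 (X^m Y), so I-2 is X^M X^m.
Their cross gives offspring ratios 1/2 X^M X^M : 1/2 X^M X^m. Conditioning on II-2 being unaffected, P(X^M X^m) = 1/2 / 1 = 1/2 before taking II-2's own offspring into account.
II-4 is affected, so II-4 is X^m Y.
Now use II-2's offspring. Probability of each recorded status — unaffected daughter III-1: 1/2 if II-2 is X^M X^m, 1 if X^M X^M.
Bayes: P(X^M X^m) = 1/2·1/2 / (1/2·1/2 + 1/2·1) = 1/3.

1/3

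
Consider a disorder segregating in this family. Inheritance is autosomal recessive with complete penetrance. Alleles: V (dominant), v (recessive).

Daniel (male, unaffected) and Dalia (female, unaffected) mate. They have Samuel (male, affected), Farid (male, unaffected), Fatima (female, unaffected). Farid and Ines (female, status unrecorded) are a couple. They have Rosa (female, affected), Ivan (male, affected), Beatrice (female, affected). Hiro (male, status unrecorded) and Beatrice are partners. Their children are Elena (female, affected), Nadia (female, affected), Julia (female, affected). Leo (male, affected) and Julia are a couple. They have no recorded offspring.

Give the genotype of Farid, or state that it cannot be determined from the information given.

From phenotype alone, Farid is VV or Vv.
Farid is unaffected so carries V and passed v to Rosa (vv), so Farid is Vv.

Vv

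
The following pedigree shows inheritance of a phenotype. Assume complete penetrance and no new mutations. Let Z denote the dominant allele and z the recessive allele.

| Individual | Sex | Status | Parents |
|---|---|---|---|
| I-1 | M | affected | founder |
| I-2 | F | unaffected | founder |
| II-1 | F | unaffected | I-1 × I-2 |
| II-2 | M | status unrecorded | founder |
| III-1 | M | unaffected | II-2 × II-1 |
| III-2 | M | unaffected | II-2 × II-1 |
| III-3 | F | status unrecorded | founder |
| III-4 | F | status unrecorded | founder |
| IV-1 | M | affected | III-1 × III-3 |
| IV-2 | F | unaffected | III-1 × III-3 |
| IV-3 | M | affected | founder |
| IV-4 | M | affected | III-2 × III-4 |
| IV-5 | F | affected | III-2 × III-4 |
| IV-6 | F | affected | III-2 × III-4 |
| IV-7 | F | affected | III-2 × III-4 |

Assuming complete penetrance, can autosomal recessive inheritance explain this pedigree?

A consistent assignment under autosomal recessive exists: I-1 zz, I-2 ZZ, II-1 Zz, II-2 ZZ, III-1 Zz, III-2 Zz, III-3 Zz, III-4 Zz, IV-1 zz, IV-2 ZZ, IV-3 zz, IV-4 zz, IV-5 zz, IV-6 zz, IV-7 zz.
In this assignment every recorded phenotype matches its genotype and every non-founder's genotype is obtainable from its parents' genotypes, so the pedigree is consistent.

Yes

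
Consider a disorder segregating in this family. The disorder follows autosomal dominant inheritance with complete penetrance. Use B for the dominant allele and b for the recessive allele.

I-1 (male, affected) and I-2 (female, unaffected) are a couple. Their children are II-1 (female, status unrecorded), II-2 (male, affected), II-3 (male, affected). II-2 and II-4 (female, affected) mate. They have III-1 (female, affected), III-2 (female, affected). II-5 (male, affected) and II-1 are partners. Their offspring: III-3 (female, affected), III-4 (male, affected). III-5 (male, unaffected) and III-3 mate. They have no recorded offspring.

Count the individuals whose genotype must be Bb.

Obligate heterozygotes: II-2 is affected so carries B and received b from I-2 (bb), so II-2 is Bb; II-3 is affected so carries B and received b from I-2 (bb), so II-3 is Bb.
Every other individual is either homozygous by phenotype or has at least one consistent homozygous assignment, so the count is 2.

2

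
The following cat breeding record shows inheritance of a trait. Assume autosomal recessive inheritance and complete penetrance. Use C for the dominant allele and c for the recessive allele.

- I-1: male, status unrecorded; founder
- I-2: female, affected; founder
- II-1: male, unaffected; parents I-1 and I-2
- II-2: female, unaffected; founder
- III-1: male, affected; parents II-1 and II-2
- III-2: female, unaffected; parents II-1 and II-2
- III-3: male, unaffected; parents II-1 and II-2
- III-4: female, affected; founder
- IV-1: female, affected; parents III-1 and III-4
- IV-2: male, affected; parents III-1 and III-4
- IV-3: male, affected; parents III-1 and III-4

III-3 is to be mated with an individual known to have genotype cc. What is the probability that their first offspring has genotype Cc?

II-1 is unaffected so carries C and received c from I-2 (cc), so II-1 is Cc.
II-2 is unaffected so carries C and passed c to III-1 (cc), so II-2 is Cc.
III-3 is an unaffected offspring of II-1 (Cc) × II-2 (Cc), whose cross gives 1/4 CC : 1/2 Cc : 1/4 cc; conditioning on being unaffected, III-3 is CC with probability 1/3, Cc with probability 2/3.
Summing over parental genotype combinations, P(offspring has genotype Cc) = 1/3·1 + 2/3·1/2 = 2/3.

2/3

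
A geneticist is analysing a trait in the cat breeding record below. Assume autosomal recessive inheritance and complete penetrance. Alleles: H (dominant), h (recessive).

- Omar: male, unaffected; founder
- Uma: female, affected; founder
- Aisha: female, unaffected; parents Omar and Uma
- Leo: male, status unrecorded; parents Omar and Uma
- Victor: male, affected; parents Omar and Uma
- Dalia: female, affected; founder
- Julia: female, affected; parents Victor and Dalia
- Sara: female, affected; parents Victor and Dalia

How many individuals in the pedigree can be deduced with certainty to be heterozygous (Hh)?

2

Obligate heterozygotes: Omar is unaffected so carries H and passed h to Victor (hh), so Omar is Hh; Aisha is unaffected so carries H and received h from Uma (hh), so Aisha is Hh.
Every other individual is either homozygous by phenotype or has at least one consistent homozygous assignment, so the count is 2.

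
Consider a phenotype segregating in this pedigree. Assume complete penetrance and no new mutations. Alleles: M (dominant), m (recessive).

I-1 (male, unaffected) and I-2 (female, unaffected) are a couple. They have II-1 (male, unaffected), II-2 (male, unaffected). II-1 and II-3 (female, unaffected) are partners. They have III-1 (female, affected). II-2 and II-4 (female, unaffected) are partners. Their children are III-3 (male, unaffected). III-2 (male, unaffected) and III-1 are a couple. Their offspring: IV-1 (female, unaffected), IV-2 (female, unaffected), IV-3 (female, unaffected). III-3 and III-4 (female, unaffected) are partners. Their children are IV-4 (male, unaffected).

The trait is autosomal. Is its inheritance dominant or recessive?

recessive

II-1 and II-3 are both unaffected yet have an affected child III-1. Under dominance, an affected child requires at least one affected parent, so the trait cannot be dominant.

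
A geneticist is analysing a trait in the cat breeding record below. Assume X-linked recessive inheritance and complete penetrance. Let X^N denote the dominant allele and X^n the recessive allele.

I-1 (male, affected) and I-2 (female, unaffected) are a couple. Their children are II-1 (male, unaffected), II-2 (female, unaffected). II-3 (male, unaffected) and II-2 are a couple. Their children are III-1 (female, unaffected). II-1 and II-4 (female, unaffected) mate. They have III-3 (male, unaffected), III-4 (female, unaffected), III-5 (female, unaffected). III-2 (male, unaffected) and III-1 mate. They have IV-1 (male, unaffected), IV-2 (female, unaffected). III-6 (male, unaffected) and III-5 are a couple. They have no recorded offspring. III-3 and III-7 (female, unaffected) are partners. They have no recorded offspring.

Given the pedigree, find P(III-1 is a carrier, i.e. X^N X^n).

1/3

II-3 is unaffected, so II-3 is X^N Y.
II-2 is unaffected so carries N and received n from I-1 (X^n Y), so II-2 is X^N X^n.
Their cross gives offspring ratios 1/2 X^N X^N : 1/2 X^N X^n. Conditioning on III-1 being unaffected, P(X^N X^n) = 1/2 / 1 = 1/2 before taking III-1's own offspring into account.
III-2 is unaffected, so III-2 is X^N Y.
Now use III-1's offspring. Probability of each recorded status — unaffected son IV-1: 1/2 if III-1 is X^N X^n, 1 if X^N X^N. (IV-2: equally likely either way, so uninformative.)
Bayes: P(X^N X^n) = 1/2·1/2 / (1/2·1/2 + 1/2·1) = 1/3.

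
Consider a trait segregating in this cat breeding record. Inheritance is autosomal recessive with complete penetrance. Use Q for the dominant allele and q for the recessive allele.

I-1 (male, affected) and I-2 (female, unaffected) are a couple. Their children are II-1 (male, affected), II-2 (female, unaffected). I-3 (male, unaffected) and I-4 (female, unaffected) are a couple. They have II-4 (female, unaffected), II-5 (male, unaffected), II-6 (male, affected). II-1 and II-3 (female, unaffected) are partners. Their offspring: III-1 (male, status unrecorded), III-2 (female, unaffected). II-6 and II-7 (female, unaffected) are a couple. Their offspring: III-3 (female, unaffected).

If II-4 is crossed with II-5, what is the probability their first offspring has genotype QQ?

4/9

I-3 is unaffected so carries Q and passed q to II-6 (qq), so I-3 is Qq.
I-4 is unaffected so carries Q and passed q to II-6 (qq), so I-4 is Qq.
II-4 is an unaffected offspring of I-3 (Qq) × I-4 (Qq), whose cross gives 1/4 QQ : 1/2 Qq : 1/4 qq; conditioning on being unaffected, II-4 is QQ with probability 1/3, Qq with probability 2/3.
II-5 is an unaffected offspring of I-3 (Qq) × I-4 (Qq), whose cross gives 1/4 QQ : 1/2 Qq : 1/4 qq; conditioning on being unaffected, II-5 is QQ with probability 1/3, Qq with probability 2/3.
Summing over parental genotype combinations, P(offspring has genotype QQ) = 1/9·1 + 2/9·1/2 + 2/9·1/2 + 4/9·1/4 = 4/9.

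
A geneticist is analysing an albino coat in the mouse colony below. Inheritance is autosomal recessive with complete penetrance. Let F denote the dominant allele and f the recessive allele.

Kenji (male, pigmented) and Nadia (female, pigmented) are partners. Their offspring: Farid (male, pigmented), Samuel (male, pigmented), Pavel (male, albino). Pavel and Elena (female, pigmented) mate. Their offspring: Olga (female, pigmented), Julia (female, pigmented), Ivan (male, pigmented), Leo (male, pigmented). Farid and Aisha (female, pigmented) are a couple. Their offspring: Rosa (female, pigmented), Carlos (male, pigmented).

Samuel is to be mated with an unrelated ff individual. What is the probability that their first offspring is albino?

Kenji is pigmented so carries F and passed f to Pavel (ff), so Kenji is Ff.
Nadia is pigmented so carries F and passed f to Pavel (ff), so Nadia is Ff.
Samuel is a pigmented offspring of Kenji (Ff) × Nadia (Ff), whose cross gives 1/4 FF : 1/2 Ff : 1/4 ff; conditioning on being pigmented, Samuel is FF with probability 1/3, Ff with probability 2/3.
Summing over parental genotype combinations, P(offspring is albino) = 2/3·1/2 = 1/3.

1/3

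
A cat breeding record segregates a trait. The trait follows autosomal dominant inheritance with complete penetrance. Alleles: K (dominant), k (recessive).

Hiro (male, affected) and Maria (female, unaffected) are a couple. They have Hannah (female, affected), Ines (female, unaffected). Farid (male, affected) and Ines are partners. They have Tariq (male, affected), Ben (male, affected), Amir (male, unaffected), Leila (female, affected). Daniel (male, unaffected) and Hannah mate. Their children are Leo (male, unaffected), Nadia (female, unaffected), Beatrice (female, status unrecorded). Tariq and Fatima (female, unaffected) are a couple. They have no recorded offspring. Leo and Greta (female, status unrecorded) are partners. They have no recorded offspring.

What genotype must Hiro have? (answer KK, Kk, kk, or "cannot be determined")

Kk

From phenotype alone, Hiro is KK or Kk.
Hiro is affected so carries K and passed k to Ines (kk), so Hiro is Kk.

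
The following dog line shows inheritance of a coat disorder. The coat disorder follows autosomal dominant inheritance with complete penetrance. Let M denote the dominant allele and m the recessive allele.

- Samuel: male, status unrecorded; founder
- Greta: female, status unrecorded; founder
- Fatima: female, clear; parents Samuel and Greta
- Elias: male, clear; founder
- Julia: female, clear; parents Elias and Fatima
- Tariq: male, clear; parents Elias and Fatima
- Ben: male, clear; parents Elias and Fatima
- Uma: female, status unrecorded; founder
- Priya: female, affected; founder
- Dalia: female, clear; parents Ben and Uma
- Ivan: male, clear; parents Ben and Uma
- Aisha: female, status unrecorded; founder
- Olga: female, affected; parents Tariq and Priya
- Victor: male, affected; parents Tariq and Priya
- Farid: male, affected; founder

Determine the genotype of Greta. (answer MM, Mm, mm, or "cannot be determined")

Greta's phenotype is unrecorded, and no parent or child forces a single allele at both positions; consistent genotype assignments exist with Greta as Mm or mm.

cannot be determined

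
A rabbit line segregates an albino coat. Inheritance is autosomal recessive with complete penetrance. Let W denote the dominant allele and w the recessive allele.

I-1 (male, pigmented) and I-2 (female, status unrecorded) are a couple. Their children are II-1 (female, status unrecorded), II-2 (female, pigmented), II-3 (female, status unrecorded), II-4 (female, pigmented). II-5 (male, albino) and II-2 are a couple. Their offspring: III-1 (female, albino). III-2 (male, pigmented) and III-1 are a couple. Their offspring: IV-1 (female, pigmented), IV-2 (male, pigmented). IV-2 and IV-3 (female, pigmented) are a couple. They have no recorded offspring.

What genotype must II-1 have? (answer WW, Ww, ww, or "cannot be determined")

II-1's phenotype is unrecorded, and no parent or child forces a single allele at both positions; consistent genotype assignments exist with II-1 as WW or Ww or ww.

cannot be determined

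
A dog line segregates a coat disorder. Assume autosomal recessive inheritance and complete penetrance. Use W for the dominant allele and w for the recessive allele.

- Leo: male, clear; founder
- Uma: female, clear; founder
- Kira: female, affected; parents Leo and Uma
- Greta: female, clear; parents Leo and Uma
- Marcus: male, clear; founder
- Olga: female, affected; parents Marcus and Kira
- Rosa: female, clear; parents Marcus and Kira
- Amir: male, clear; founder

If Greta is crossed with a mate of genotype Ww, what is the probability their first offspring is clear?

5/6

Leo is clear so carries W and passed w to Kira (ww), so Leo is Ww.
Uma is clear so carries W and passed w to Kira (ww), so Uma is Ww.
Greta is a clear offspring of Leo (Ww) × Uma (Ww), whose cross gives 1/4 WW : 1/2 Ww : 1/4 ww; conditioning on being clear, Greta is WW with probability 1/3, Ww with probability 2/3.
Summing over parental genotype combinations, P(offspring is clear) = 1/3·1 + 2/3·3/4 = 5/6.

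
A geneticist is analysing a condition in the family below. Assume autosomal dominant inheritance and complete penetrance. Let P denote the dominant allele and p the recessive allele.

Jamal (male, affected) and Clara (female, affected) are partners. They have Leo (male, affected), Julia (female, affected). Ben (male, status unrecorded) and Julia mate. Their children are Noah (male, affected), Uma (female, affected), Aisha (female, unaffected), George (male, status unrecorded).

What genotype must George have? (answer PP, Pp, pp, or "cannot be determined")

cannot be determined

George's phenotype is unrecorded, and no parent or child forces a single allele at both positions; consistent genotype assignments exist with George as PP or Pp or pp.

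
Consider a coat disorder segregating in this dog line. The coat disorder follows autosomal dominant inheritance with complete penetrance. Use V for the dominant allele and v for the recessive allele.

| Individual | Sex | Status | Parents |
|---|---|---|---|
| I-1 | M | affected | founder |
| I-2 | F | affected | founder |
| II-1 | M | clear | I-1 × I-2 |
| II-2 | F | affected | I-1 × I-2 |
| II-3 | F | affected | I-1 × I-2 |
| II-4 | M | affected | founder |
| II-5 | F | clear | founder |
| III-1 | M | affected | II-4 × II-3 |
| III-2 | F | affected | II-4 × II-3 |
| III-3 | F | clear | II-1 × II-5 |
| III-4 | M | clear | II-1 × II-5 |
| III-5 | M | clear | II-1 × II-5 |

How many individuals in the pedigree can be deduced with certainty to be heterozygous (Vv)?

Obligate heterozygotes: I-1 is affected so carries V and passed v to II-1 (vv), so I-1 is Vv; I-2 is affected so carries V and passed v to II-1 (vv), so I-2 is Vv.
Every other individual is either homozygous by phenotype or has at least one consistent homozygous assignment, so the count is 2.

2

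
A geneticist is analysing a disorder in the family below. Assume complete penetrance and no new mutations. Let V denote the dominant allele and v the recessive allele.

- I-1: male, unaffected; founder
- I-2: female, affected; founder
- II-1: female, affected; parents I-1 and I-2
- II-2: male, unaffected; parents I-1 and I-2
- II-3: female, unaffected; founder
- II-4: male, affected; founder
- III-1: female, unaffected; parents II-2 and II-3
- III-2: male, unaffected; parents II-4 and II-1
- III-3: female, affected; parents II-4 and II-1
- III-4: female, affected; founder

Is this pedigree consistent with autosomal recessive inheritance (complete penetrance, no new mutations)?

Under autosomal recessive, III-2 (unaffected, male) cannot arise from II-4 (affected) × II-1 (affected).

No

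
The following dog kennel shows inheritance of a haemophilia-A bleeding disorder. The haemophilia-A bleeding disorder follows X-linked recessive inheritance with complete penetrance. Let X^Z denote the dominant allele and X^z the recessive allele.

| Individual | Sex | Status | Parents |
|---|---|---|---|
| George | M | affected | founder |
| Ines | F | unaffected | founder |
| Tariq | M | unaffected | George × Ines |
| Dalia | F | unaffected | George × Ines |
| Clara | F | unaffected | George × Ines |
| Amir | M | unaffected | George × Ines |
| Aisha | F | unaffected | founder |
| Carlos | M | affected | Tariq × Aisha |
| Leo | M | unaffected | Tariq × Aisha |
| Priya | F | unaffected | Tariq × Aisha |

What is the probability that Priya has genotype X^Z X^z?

Tariq is unaffected, so Tariq is X^Z Y.
Aisha is unaffected so carries Z and passed z to Carlos (X^z Y), so Aisha is X^Z X^z.
Their cross gives offspring ratios 1/2 X^Z X^Z : 1/2 X^Z X^z. Conditioning on Priya being unaffected, P(X^Z X^z) = 1/2 / 1 = 1/2.

1/2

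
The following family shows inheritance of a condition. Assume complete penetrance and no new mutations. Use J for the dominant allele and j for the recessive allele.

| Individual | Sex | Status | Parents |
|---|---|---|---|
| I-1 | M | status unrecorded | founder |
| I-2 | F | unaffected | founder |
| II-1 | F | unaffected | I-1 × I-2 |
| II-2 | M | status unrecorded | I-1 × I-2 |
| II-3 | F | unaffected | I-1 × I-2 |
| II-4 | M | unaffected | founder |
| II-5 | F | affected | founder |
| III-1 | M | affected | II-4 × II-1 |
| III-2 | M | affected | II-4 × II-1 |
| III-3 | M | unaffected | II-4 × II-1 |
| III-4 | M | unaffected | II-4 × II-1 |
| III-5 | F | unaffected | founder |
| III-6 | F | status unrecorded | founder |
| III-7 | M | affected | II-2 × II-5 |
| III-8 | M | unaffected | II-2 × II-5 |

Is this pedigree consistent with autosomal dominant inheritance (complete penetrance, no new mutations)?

Under autosomal dominant, III-1 (affected, male) cannot arise from II-4 (unaffected) × II-1 (unaffected).

No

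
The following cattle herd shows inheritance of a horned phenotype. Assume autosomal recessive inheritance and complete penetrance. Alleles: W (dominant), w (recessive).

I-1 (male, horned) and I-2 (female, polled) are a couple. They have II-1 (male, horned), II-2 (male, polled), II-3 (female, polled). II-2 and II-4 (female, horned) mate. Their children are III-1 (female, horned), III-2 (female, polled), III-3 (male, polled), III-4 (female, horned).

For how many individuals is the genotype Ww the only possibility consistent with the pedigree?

5

Obligate heterozygotes: I-2 is polled so carries W and passed w to II-1 (ww), so I-2 is Ww; II-2 is polled so carries W and received w from I-1 (ww), so II-2 is Ww; II-3 is polled so carries W and received w from I-1 (ww), so II-3 is Ww; III-2 is polled so carries W and received w from II-4 (ww), so III-2 is Ww; III-3 is polled so carries W and received w from II-4 (ww), so III-3 is Ww.
Every other individual is either homozygous by phenotype or has at least one consistent homozygous assignment, so the count is 5.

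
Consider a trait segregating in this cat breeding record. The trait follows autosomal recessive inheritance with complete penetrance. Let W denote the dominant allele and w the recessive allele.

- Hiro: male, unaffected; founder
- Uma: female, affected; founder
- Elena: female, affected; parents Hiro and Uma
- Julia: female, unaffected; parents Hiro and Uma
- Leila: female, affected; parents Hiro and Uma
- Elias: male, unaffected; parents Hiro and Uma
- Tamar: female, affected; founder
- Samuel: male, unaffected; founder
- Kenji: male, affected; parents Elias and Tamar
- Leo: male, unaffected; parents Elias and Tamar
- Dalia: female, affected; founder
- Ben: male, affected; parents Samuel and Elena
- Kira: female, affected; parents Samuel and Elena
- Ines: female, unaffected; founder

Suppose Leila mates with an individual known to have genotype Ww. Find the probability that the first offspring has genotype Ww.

1/2

Leila is affected, so Leila is ww.
The cross gives 1/2 Ww : 1/2 ww, so P(offspring has genotype Ww) = 1/2.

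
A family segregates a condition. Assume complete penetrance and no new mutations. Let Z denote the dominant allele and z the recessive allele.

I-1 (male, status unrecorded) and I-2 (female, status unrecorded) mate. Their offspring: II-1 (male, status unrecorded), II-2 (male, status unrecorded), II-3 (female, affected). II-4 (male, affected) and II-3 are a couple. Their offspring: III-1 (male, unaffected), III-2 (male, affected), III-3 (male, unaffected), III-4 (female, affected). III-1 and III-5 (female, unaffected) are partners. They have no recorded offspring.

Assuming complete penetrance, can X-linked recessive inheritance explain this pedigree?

Under X-linked recessive, III-1 (unaffected, male) cannot arise from II-4 (affected) × II-3 (affected).

No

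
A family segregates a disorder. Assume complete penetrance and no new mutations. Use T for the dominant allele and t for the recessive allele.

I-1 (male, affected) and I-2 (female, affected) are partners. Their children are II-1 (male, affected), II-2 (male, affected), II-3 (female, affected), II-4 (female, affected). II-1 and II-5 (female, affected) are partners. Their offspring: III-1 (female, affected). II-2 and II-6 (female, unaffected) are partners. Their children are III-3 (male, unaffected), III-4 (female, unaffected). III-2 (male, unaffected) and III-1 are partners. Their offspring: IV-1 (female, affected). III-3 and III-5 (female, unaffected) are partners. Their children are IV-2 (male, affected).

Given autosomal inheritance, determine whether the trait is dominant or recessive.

III-3 and III-5 are both unaffected yet have an affected child IV-2. Under dominance, an affected child requires at least one affected parent, so the trait cannot be dominant.

recessive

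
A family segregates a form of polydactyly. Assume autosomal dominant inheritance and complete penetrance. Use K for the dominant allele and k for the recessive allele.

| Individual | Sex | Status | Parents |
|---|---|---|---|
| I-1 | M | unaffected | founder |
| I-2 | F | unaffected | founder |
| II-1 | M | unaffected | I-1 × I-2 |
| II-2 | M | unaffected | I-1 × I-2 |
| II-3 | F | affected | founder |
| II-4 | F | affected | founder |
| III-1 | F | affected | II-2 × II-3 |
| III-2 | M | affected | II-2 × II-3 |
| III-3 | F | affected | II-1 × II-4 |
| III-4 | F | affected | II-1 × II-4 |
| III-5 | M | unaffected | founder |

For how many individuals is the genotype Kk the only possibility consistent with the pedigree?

Obligate heterozygotes: III-1 is affected so carries K and received k from II-2 (kk), so III-1 is Kk; III-2 is affected so carries K and received k from II-2 (kk), so III-2 is Kk; III-3 is affected so carries K and received k from II-1 (kk), so III-3 is Kk; III-4 is affected so carries K and received k from II-1 (kk), so III-4 is Kk.
Every other individual is either homozygous by phenotype or has at least one consistent homozygous assignment, so the count is 4.

4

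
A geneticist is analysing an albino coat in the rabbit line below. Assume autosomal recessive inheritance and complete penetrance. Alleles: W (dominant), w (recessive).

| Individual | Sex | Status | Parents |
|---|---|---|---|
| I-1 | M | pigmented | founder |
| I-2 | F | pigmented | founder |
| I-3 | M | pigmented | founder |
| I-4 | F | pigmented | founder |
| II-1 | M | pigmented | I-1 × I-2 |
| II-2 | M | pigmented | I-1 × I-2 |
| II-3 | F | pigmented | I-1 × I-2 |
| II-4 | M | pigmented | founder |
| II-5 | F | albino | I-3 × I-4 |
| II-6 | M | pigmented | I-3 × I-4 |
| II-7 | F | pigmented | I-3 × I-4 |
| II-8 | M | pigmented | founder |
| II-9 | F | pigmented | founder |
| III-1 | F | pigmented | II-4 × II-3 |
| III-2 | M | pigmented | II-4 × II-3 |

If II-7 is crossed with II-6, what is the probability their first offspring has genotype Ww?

4/9

I-3 is pigmented so carries W and passed w to II-5 (ww), so I-3 is Ww.
I-4 is pigmented so carries W and passed w to II-5 (ww), so I-4 is Ww.
II-7 is a pigmented offspring of I-3 (Ww) × I-4 (Ww), whose cross gives 1/4 WW : 1/2 Ww : 1/4 ww; conditioning on being pigmented, II-7 is WW with probability 1/3, Ww with probability 2/3.
II-6 is a pigmented offspring of I-3 (Ww) × I-4 (Ww), whose cross gives 1/4 WW : 1/2 Ww : 1/4 ww; conditioning on being pigmented, II-6 is WW with probability 1/3, Ww with probability 2/3.
Summing over parental genotype combinations, P(offspring has genotype Ww) = 2/9·1/2 + 2/9·1/2 + 4/9·1/2 = 4/9.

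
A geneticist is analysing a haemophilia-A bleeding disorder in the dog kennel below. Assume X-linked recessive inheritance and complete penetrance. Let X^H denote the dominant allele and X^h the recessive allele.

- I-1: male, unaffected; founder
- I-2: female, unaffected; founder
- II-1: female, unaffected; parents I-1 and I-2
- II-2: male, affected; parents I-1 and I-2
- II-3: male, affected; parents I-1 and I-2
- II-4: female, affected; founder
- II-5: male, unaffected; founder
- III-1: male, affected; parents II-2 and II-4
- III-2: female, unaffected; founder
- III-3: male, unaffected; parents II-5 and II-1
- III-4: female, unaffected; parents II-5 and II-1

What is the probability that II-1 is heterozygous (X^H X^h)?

1/3

I-1 is unaffected, so I-1 is X^H Y.
I-2 is unaffected so carries H and passed h to II-2 (X^h Y), so I-2 is X^H X^h.
Their cross gives offspring ratios 1/2 X^H X^H : 1/2 X^H X^h. Conditioning on II-1 being unaffected, P(X^H X^h) = 1/2 / 1 = 1/2 before taking II-1's own offspring into account.
II-5 is unaffected, so II-5 is X^H Y.
Now use II-1's offspring. Probability of each recorded status — unaffected son III-3: 1/2 if II-1 is X^H X^h, 1 if X^H X^H. (III-4: equally likely either way, so uninformative.)
Bayes: P(X^H X^h) = 1/2·1/2 / (1/2·1/2 + 1/2·1) = 1/3.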